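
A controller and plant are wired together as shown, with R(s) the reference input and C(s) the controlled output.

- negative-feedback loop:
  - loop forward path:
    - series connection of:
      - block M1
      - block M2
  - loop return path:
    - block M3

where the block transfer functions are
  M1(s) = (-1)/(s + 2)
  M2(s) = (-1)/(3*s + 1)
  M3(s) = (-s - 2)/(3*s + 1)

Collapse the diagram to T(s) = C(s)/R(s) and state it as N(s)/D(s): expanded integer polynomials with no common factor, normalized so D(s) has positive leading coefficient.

First reduce the diagram to T(s).

Step 1. multiply M1, M2 (series) -> 1/(3*s^2 + 7*s + 2)
Step 2. apply the feedback formula to (M1*M2), M3: this yields T(s), and no further normalization is needed

Answer: (3*s + 1)/(9*s^3 + 24*s^2 + 12*s)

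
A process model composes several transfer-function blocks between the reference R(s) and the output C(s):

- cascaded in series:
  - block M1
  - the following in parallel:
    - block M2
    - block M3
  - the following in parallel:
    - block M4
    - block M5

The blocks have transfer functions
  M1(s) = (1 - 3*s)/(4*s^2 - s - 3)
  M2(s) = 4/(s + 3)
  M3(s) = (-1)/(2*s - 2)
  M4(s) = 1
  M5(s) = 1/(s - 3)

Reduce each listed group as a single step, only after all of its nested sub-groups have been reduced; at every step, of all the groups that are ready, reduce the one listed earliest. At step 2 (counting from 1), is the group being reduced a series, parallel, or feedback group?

(1) sum the parallel branches M2, M3
(2) combine M4, M5 in parallel
(3) series reduction of M1, (M2+M3), (M4+M5)
At step 2 the group reduced is parallel.

Hence the answer: parallel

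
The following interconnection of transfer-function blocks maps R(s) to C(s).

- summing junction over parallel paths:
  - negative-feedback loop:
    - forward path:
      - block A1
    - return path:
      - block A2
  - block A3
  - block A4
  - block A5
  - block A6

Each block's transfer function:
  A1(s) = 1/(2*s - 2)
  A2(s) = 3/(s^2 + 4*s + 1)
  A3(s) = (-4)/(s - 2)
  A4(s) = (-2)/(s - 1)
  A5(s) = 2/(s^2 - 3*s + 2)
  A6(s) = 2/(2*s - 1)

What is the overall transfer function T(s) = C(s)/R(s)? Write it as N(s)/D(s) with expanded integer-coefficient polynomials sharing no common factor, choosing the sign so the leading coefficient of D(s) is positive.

Reducing step by step:

Step 1 - collapse the loop (A1 forward, A2 return): (s^2 + 4*s + 1)/(2*s^3 + 6*s^2 - 6*s + 1)
Step 2 - add [A1/(1+A1*A2)], A3, A4, A5, A6 (parallel) - this is the overall T(s), already in the required normalized form

Answer: (-18*s^5 - 19*s^4 + 149*s^3 - 147*s^2 + 55*s - 8)/(4*s^6 - 2*s^5 - 40*s^4 + 82*s^3 - 61*s^2 + 19*s - 2)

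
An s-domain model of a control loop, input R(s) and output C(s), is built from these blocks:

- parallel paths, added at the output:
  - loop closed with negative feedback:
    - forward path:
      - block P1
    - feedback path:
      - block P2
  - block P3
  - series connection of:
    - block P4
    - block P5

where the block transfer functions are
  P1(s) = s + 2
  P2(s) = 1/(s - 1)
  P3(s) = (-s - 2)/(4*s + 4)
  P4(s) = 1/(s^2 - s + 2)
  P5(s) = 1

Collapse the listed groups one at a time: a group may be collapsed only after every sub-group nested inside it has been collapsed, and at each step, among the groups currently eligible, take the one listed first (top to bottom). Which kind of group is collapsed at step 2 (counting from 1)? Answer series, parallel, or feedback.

Reducing step by step:

(1) feedback reduction of P1, P2
(2) multiply P4, P5 (series)
(3) reduce the parallel group [P1/(1+P1*P2)], P3, (P4*P5)
Step 2: series.

Answer: series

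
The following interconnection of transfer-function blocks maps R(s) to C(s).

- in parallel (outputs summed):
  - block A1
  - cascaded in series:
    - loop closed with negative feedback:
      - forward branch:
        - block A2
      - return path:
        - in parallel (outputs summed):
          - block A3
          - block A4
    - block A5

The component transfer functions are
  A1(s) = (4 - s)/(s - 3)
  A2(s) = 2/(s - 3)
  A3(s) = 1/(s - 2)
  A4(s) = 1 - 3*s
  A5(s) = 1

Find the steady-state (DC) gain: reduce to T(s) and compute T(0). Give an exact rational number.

1. sum the parallel branches A3, A4; result (-3*s^2 + 7*s - 1)/(s - 2)
2. collapse the loop (A2 forward, (A3+A4) return); result (4 - 2*s)/(5*s^2 - 9*s - 4)
3. series reduction of [A2/(1+A2*(A3+A4))], A5; result (4 - 2*s)/(5*s^2 - 9*s - 4)
4. add A1, ([A2/(1+A2*(A3+A4))]*A5) (parallel); result (-5*s^3 + 27*s^2 - 22*s - 28)/(5*s^3 - 24*s^2 + 23*s + 12)
Evaluating the step-4 result (the overall T(s)) at s = 0 gives T(0) = -28/12 = -7/3.

Final answer: -7/3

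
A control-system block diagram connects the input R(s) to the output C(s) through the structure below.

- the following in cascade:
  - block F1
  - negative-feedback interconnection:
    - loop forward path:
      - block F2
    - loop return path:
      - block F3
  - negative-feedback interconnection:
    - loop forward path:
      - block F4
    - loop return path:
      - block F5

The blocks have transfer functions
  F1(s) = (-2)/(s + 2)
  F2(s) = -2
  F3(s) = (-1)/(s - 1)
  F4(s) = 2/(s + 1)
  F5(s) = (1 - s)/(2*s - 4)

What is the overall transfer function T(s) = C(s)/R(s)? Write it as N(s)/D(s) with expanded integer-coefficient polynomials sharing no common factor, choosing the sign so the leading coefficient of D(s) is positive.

Reducing step by step:

(1) feedback reduction of F2, F3 gives (2 - 2*s)/(s + 1)
(2) collapse the loop (F4 forward, F5 return) gives (2*s - 4)/(s^2 - 2*s - 1)
(3) combine F1, [F2/(1+F2*F3)], [F4/(1+F4*F5)] in series: this yields T(s), and no further normalization is needed

Answer: (8*s^2 - 24*s + 16)/(s^4 + s^3 - 5*s^2 - 7*s - 2)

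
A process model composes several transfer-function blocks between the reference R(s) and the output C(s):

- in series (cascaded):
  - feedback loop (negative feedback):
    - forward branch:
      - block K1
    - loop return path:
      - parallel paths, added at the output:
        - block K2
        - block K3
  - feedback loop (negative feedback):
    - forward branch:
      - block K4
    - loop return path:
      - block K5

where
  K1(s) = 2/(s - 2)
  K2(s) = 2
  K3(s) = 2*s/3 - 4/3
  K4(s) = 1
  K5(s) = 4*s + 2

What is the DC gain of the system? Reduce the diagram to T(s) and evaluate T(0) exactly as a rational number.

1. add K2, K3 (parallel); result 2*s/3 + 2/3
2. apply the feedback formula to K1, (K2+K3); result 6/(7*s - 2)
3. feedback reduction of K4, K5; result 1/(4*s + 3)
4. combine [K1/(1+K1*(K2+K3))], [K4/(1+K4*K5)] in series; result 6/(28*s^2 + 13*s - 6)
That last expression is T(s); at s = 0 only the constant terms survive, so T(0) = 6/(-6) = -1.

Answer: -1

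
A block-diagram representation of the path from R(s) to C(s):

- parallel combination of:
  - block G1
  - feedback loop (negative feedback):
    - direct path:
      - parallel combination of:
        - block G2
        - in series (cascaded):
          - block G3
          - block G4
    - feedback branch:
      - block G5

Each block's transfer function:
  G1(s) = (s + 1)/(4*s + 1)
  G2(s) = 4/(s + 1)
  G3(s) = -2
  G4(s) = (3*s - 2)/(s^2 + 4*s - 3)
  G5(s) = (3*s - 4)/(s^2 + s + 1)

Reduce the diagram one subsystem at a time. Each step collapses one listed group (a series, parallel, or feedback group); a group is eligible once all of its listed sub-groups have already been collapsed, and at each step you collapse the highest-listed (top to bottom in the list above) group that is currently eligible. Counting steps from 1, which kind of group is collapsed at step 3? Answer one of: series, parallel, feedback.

1. cascade G3, G4
2. add G2, (G3*G4) (parallel)
3. collapse the loop ((G2+(G3*G4)) forward, G5 return)
4. parallel reduction of G1, [(G2+(G3*G4))/(1+(G2+(G3*G4))*G5)]
So the answer for step 3 is feedback.

Hence the answer: feedback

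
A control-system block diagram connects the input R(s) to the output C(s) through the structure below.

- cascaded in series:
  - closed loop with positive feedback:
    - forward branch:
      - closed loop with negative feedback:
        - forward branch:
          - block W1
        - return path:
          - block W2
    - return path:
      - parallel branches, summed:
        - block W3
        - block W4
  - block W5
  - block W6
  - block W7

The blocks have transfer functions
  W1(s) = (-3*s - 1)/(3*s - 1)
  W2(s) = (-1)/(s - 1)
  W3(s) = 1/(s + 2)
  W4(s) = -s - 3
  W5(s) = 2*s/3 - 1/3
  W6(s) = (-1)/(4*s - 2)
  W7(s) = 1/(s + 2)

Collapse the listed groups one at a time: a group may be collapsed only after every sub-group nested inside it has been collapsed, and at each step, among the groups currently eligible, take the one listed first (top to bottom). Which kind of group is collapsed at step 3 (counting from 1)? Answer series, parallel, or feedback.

Step 1: apply the feedback formula to W1, W2
Step 2: combine W3, W4 in parallel
Step 3: close the feedback loop around [W1/(1+W1*W2)], (W3+W4)
Step 4: reduce the series chain [[W1/(1+W1*W2)]/(1-[W1/(1+W1*W2)]*(W3+W4))], W5, W6, W7
So the answer for step 3 is feedback.

Final answer: feedback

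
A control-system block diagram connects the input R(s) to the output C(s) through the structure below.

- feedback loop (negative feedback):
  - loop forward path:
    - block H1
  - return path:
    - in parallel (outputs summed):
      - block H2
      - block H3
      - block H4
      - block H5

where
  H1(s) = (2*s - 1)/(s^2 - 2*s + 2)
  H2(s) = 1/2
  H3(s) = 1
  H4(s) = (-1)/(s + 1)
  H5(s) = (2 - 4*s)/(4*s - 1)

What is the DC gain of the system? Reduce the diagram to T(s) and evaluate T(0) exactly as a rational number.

Answer: -2/7

Working:
Step 1 - sum the parallel branches H2, H3, H4, H5: (4*s^2 - 3*s + 3)/(8*s^2 + 6*s - 2)
Step 2 - feedback reduction of H1, (H2+H3+H4+H5): (16*s^3 + 4*s^2 - 10*s + 2)/(8*s^4 - 2*s^3 - 8*s^2 + 25*s - 7)
The step-2 result is T(s). Setting s = 0: T(0) = 2/(-7) = -2/7.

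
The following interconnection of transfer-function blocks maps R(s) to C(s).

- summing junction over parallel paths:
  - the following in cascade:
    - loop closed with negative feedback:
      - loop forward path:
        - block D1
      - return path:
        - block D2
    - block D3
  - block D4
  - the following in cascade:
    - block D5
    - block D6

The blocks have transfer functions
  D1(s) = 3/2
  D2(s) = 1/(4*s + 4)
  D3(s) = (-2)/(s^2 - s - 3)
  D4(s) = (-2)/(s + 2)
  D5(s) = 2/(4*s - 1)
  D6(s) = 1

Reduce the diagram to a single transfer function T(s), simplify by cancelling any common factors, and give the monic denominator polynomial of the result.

Step 1. apply the feedback formula to D1, D2, giving (12*s + 12)/(8*s + 11)
Step 2. multiply [D1/(1+D1*D2)], D3 (series), giving (-24*s - 24)/(8*s^3 + 3*s^2 - 35*s - 33)
Step 3. series reduction of D5, D6, giving 2/(4*s - 1)
Step 4. parallel reduction of ([D1/(1+D1*D2)]*D3), D4, (D5*D6), giving (-48*s^4 - 66*s^3 - 36*s^2 - 132*s - 150)/(32*s^5 + 68*s^4 - 135*s^3 - 383*s^2 - 161*s + 66)
Step 4 gives the fully reduced T(s), with no common factor left to cancel. The denominator's leading coefficient is 32, so divide each of its coefficients by 32 to get the monic form.

Final answer: s^5 + 17*s^4/8 - 135*s^3/32 - 383*s^2/32 - 161*s/32 + 33/16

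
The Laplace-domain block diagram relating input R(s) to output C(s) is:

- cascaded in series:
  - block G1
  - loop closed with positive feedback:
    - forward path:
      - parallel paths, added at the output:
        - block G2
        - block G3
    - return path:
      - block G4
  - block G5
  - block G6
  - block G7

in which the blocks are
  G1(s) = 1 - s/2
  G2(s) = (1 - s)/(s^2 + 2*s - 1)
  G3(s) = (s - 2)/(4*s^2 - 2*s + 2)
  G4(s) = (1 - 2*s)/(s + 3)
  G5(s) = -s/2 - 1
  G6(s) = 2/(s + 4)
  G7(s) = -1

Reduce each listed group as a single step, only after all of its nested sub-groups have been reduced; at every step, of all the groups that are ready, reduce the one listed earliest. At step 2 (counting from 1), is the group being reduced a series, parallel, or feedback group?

[1] sum the parallel branches G2, G3
[2] reduce the feedback loop with forward (G2+G3) and return G4
[3] multiply G1, [(G2+G3)/(1-(G2+G3)*G4)], G5, G6, G7 (series)
So the answer for step 2 is feedback.

Therefore the answer is feedback.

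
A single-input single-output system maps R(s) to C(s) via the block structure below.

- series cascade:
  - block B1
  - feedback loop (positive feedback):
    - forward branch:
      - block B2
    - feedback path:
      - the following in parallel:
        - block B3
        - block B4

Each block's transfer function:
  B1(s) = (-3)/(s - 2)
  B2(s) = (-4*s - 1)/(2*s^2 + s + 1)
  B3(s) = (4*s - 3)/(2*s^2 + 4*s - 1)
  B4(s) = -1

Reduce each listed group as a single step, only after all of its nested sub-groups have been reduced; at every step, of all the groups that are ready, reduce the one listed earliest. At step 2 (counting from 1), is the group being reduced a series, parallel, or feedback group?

Step 1: reduce the parallel group B3, B4
Step 2: reduce the feedback loop with forward B2 and return (B3+B4)
Step 3: reduce the series chain B1, [B2/(1-B2*(B3+B4))]
Step 2 collapses a feedback group.

Therefore the answer is feedback.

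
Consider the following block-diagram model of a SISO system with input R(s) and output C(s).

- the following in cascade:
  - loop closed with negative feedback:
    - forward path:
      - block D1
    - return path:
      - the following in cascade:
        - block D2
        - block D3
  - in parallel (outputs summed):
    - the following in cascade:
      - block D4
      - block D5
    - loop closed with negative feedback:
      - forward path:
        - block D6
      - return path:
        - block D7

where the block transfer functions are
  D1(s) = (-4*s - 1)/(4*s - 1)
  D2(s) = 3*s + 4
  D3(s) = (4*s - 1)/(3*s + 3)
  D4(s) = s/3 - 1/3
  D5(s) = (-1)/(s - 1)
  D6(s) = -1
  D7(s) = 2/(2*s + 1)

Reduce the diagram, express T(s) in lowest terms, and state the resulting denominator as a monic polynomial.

Answer: s^4 + 7*s^3/12 - 19*s^2/24 + 5*s/48 + 1/96

Working:
Step 1 - multiply D2, D3 (series), giving (12*s^2 + 13*s - 4)/(3*s + 3)
Step 2 - apply the feedback formula to D1, (D2*D3), giving (12*s^2 + 15*s + 3)/(48*s^3 + 52*s^2 - 12*s - 1)
Step 3 - multiply D4, D5 (series), giving (-1)/3
Step 4 - apply the feedback formula to D6, D7, giving (-2*s - 1)/(2*s - 1)
Step 5 - combine (D4*D5), [D6/(1+D6*D7)] in parallel, giving (-8*s - 2)/(6*s - 3)
Step 6 - combine [D1/(1+D1*(D2*D3))], ((D4*D5)+[D6/(1+D6*D7)]) in series, giving (-32*s^3 - 48*s^2 - 18*s - 2)/(96*s^4 + 56*s^3 - 76*s^2 + 10*s + 1)
Step 6 gives the fully reduced T(s), with no common factor left to cancel. The denominator's leading coefficient is 96, so divide each of its coefficients by 96 to get the monic form.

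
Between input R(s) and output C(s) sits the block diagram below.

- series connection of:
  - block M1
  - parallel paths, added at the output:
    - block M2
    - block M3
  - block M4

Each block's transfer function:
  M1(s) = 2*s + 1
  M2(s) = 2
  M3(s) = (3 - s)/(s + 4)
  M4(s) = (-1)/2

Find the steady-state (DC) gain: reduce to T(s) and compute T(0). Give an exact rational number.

The answer is -11/8.

Reasoning:
[1] sum the parallel branches M2, M3 gives (s + 11)/(s + 4)
[2] cascade M1, (M2+M3), M4 gives (-2*s^2 - 23*s - 11)/(2*s + 8)
That last expression is T(s); at s = 0 only the constant terms survive, so T(0) = -11/8.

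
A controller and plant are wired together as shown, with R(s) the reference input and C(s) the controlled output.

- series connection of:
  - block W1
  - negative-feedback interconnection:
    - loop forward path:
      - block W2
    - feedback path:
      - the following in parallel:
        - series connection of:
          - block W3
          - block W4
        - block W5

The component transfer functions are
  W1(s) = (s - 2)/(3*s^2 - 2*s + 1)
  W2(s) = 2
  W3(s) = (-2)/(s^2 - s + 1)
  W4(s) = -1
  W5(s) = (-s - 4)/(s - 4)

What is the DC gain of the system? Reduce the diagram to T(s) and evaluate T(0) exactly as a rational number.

Step 1. combine W3, W4 in series, giving 2/(s^2 - s + 1)
Step 2. reduce the parallel group (W3*W4), W5, giving (-s^3 - 3*s^2 + 5*s - 12)/(s^3 - 5*s^2 + 5*s - 4)
Step 3. close the feedback loop around W2, ((W3*W4)+W5), giving (-2*s^3 + 10*s^2 - 10*s + 8)/(s^3 + 11*s^2 - 15*s + 28)
Step 4. combine W1, [W2/(1+W2*((W3*W4)+W5))] in series, giving (-2*s^4 + 14*s^3 - 30*s^2 + 28*s - 16)/(3*s^5 + 31*s^4 - 66*s^3 + 125*s^2 - 71*s + 28)
DC gain: substitute s = 0 into T(s) from step 4: T(0) = -16/28 = -4/7.

Answer: -4/7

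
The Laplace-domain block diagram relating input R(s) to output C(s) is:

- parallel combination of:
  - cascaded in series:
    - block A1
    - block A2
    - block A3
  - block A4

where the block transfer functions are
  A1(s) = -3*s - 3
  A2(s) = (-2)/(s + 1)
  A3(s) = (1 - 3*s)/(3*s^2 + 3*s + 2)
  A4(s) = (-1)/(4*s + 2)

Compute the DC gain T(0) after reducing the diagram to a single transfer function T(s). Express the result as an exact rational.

Reducing step by step:

Step 1 - cascade A1, A2, A3, giving (6 - 18*s)/(3*s^2 + 3*s + 2)
Step 2 - parallel reduction of (A1*A2*A3), A4, giving (-75*s^2 - 15*s + 10)/(12*s^3 + 18*s^2 + 14*s + 4)
That last expression is T(s); at s = 0 only the constant terms survive, so T(0) = 10/4 = 5/2.

Answer: 5/2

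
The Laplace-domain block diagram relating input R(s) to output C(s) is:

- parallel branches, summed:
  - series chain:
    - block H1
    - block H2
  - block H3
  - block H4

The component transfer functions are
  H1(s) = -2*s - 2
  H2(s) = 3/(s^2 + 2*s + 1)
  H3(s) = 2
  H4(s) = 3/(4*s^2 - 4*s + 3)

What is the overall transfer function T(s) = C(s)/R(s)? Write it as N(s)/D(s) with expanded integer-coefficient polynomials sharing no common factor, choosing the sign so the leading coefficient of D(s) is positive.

1. combine H1, H2 in series: (-6)/(s + 1)
2. parallel reduction of (H1*H2), H3, H4 - this is the overall T(s), already in the required normalized form

Therefore the answer is (8*s^3 - 24*s^2 + 25*s - 9)/(4*s^3 - s + 3).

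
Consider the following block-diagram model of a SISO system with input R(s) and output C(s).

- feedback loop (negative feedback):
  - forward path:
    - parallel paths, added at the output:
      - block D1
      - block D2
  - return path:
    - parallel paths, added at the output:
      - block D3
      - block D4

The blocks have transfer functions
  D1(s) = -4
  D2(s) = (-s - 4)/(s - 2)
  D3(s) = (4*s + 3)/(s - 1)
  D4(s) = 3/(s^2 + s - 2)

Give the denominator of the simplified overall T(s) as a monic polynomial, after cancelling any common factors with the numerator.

[1] combine D1, D2 in parallel; result (4 - 5*s)/(s - 2)
[2] add D3, D4 (parallel); result (4*s^2 + 11*s + 9)/(s^2 + s - 2)
[3] collapse the loop ((D1+D2) forward, (D3+D4) return); result (5*s^3 + s^2 - 14*s + 8)/(19*s^3 + 40*s^2 + 5*s - 40)
No further cancellation is possible in the step-3 result, so that is T(s). Its denominator becomes monic after dividing by the leading coefficient 19.

Final answer: s^3 + 40*s^2/19 + 5*s/19 - 40/19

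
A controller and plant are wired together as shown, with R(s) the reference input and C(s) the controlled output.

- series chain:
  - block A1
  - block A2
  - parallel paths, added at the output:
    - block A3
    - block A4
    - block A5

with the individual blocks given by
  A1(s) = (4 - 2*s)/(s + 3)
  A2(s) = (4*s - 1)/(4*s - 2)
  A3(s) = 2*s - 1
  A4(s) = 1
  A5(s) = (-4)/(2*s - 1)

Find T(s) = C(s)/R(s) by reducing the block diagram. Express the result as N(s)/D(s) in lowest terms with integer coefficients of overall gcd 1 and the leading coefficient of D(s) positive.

[1] parallel reduction of A3, A4, A5; result (4*s^2 - 2*s - 4)/(2*s - 1)
[2] reduce the series chain A1, A2, (A3+A4+A5), which is the overall transfer function T(s) = C(s)/R(s) in lowest terms

Answer: (-16*s^4 + 44*s^3 - 10*s^2 - 32*s + 8)/(4*s^3 + 8*s^2 - 11*s + 3)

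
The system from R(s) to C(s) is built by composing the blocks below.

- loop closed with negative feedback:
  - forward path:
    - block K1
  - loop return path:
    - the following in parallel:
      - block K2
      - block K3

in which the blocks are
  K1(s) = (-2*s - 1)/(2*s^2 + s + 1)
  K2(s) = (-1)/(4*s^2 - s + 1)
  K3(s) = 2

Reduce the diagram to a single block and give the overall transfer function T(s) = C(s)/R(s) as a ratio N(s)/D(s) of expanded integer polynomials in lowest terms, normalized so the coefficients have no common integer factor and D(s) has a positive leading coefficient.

[1] reduce the parallel group K2, K3: (8*s^2 - 2*s + 1)/(4*s^2 - s + 1)
[2] feedback reduction of K1, (K2+K3); the result is T(s) itself (integer coefficients, no common factor, positive leading denominator coefficient)

Hence the answer: (-8*s^3 - 2*s^2 - s - 1)/(8*s^4 - 14*s^3 + s^2)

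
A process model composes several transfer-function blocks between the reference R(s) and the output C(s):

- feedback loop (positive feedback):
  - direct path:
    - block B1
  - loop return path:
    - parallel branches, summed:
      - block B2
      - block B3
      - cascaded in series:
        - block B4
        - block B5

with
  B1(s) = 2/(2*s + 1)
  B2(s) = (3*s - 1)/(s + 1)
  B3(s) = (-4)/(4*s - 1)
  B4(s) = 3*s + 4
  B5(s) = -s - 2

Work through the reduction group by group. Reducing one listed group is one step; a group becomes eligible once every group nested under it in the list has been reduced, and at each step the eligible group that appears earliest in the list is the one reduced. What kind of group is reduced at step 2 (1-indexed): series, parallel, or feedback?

1. combine B4, B5 in series
2. sum the parallel branches B2, B3, (B4*B5)
3. close the feedback loop around B1, (B2+B3+(B4*B5))
So the answer for step 2 is parallel.

Answer: parallel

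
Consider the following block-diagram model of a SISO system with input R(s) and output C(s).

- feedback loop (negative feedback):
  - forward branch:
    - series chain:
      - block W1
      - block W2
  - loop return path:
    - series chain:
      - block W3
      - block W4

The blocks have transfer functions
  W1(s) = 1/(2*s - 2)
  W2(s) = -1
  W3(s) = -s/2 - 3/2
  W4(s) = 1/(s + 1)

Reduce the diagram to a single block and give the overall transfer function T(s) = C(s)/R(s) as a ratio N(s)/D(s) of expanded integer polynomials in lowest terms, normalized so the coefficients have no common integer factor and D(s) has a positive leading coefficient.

First reduce the diagram to T(s).

Step 1: reduce the series chain W1, W2, giving (-1)/(2*s - 2)
Step 2: multiply W3, W4 (series), giving (-s - 3)/(2*s + 2)
Step 3: apply the feedback formula to (W1*W2), (W3*W4), which is the overall transfer function T(s) = C(s)/R(s) in lowest terms

Answer: (-2*s - 2)/(4*s^2 + s - 1)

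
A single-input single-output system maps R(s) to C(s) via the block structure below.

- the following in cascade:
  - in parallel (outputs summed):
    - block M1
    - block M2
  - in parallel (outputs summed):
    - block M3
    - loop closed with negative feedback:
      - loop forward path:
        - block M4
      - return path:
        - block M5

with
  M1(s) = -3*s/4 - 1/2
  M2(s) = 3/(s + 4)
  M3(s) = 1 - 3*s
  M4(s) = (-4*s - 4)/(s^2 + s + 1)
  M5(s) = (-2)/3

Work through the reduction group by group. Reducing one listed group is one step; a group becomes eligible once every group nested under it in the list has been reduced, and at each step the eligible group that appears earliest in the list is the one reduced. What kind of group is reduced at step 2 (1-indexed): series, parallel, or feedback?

Step 1. parallel reduction of M1, M2
Step 2. apply the feedback formula to M4, M5
Step 3. add M3, [M4/(1+M4*M5)] (parallel)
Step 4. multiply (M1+M2), (M3+[M4/(1+M4*M5)]) (series)
The group at step 2 is a feedback group.

Hence the answer: feedback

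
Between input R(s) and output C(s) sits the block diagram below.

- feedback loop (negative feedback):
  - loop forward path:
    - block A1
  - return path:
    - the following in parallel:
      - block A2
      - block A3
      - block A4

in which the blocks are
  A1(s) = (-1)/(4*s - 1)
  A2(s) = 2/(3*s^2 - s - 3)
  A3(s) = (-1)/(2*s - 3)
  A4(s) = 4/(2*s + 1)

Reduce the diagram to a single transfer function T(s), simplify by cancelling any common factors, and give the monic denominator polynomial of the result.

Step 1. reduce the parallel group A2, A3, A4, giving (18*s^3 - 37*s^2 - 13*s + 33)/(12*s^4 - 16*s^3 - 17*s^2 + 15*s + 9)
Step 2. apply the feedback formula to A1, (A2+A3+A4), giving (-12*s^4 + 16*s^3 + 17*s^2 - 15*s - 9)/(48*s^5 - 76*s^4 - 70*s^3 + 114*s^2 + 34*s - 42)
T(s) is the step-2 result (common factors already cancelled). Leading coefficient of the denominator: 48. Divide through by 48 for the monic polynomial.

Answer: s^5 - 19*s^4/12 - 35*s^3/24 + 19*s^2/8 + 17*s/24 - 7/8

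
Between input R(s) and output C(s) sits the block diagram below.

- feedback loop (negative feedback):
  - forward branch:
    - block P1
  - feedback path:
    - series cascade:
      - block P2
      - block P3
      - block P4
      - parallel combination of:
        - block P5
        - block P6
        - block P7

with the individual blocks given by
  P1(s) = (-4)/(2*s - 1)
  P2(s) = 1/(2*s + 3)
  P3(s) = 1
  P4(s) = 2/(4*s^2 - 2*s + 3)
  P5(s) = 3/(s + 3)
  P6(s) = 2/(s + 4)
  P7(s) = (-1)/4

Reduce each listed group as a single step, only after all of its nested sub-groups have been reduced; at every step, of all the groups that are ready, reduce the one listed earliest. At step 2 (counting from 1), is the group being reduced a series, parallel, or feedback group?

(1) reduce the parallel group P5, P6, P7
(2) multiply P2, P3, P4, (P5+P6+P7) (series)
(3) reduce the feedback loop with forward P1 and return (P2*P3*P4*(P5+P6+P7))
Step 2 collapses a series group.

Answer: series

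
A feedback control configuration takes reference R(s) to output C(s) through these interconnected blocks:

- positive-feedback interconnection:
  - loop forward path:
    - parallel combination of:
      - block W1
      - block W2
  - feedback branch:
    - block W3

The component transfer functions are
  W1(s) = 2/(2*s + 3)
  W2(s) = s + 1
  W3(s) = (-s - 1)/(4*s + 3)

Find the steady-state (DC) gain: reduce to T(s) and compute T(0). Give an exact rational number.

Reducing step by step:

Step 1: combine W1, W2 in parallel -> (2*s^2 + 5*s + 5)/(2*s + 3)
Step 2: reduce the feedback loop with forward (W1+W2) and return W3 -> (8*s^3 + 26*s^2 + 35*s + 15)/(2*s^3 + 15*s^2 + 28*s + 14)
Evaluating the step-2 result (the overall T(s)) at s = 0 gives T(0) = 15/14.

Answer: 15/14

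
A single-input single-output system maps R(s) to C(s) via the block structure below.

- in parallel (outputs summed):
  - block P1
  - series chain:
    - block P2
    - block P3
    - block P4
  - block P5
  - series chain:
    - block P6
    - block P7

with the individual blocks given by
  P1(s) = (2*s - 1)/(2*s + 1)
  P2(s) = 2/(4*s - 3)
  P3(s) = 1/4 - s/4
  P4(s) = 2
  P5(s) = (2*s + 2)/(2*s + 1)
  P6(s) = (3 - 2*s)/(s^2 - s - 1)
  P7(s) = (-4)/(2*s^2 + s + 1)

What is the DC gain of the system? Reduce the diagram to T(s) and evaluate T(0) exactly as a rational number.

(1) multiply P2, P3, P4 (series) = (1 - s)/(4*s - 3)
(2) combine P6, P7 in series = (8*s - 12)/(2*s^4 - s^3 - 2*s^2 - 2*s - 1)
(3) add P1, (P2*P3*P4), P5, (P6*P7) (parallel) = (28*s^6 - 28*s^5 - 25*s^4 + 52*s^3 - 108*s^2 + 11*s + 38)/(16*s^6 - 12*s^5 - 20*s^4 - 9*s^3 + 2*s^2 + 8*s + 3)
Evaluating the step-3 result (the overall T(s)) at s = 0 gives T(0) = 38/3.

Hence the answer: 38/3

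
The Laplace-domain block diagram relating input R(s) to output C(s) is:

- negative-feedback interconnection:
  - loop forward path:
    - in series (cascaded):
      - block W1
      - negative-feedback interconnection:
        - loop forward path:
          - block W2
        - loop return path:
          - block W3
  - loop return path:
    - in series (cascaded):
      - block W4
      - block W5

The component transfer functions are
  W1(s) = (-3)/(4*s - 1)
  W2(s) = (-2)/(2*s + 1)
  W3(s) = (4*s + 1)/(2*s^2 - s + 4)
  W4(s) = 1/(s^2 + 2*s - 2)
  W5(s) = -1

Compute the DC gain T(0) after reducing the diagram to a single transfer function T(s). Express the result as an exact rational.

The answer is 12/5.

Reasoning:
Step 1 - feedback reduction of W2, W3: (-4*s^2 + 2*s - 8)/(4*s^3 - s + 2)
Step 2 - multiply W1, [W2/(1+W2*W3)] (series): (12*s^2 - 6*s + 24)/(16*s^4 - 4*s^3 - 4*s^2 + 9*s - 2)
Step 3 - reduce the series chain W4, W5: (-1)/(s^2 + 2*s - 2)
Step 4 - close the feedback loop around (W1*[W2/(1+W2*W3)]), (W4*W5): (12*s^4 + 18*s^3 - 12*s^2 + 60*s - 48)/(16*s^6 + 28*s^5 - 44*s^4 + 9*s^3 + 12*s^2 - 16*s - 20)
The step-4 result is T(s). Setting s = 0: T(0) = -48/(-20) = 12/5.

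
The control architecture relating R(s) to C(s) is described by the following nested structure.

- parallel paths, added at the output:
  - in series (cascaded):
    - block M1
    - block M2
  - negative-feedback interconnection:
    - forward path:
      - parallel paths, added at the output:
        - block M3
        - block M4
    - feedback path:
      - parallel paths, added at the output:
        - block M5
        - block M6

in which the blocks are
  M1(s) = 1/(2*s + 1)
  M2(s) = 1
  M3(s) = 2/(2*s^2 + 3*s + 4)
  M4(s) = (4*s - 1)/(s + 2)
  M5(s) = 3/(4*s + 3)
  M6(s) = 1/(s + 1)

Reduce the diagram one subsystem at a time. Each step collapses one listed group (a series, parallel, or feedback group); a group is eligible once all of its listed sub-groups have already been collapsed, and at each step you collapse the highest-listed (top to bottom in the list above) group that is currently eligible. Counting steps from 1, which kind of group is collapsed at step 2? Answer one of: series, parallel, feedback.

Step 1 - reduce the series chain M1, M2
Step 2 - combine M3, M4 in parallel
Step 3 - parallel reduction of M5, M6
Step 4 - feedback reduction of (M3+M4), (M5+M6)
Step 5 - sum the parallel branches (M1*M2), [(M3+M4)/(1+(M3+M4)*(M5+M6))]
Step 2 collapses a parallel group.

Hence the answer: parallel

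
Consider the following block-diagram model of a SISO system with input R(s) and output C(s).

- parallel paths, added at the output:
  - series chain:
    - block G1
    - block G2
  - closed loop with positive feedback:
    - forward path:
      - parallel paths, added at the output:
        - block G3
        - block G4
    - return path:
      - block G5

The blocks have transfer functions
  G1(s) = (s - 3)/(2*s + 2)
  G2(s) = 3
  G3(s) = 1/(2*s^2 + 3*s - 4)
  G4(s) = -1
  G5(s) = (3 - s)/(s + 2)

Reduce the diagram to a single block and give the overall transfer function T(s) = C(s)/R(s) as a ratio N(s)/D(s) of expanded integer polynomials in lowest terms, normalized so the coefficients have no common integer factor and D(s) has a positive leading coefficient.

Step 1: multiply G1, G2 (series) = (3*s - 9)/(2*s + 2)
Step 2: sum the parallel branches G3, G4 = (-2*s^2 - 3*s + 5)/(2*s^2 + 3*s - 4)
Step 3: apply the feedback formula to (G3+G4), G5 = (-2*s^3 - 7*s^2 - s + 10)/(10*s^2 + 16*s - 23)
Step 4: reduce the parallel group (G1*G2), [(G3+G4)/(1-(G3+G4)*G5)], which is the overall transfer function T(s) = C(s)/R(s) in lowest terms

Hence the answer: (-4*s^4 + 12*s^3 - 58*s^2 - 195*s + 227)/(20*s^3 + 52*s^2 - 14*s - 46)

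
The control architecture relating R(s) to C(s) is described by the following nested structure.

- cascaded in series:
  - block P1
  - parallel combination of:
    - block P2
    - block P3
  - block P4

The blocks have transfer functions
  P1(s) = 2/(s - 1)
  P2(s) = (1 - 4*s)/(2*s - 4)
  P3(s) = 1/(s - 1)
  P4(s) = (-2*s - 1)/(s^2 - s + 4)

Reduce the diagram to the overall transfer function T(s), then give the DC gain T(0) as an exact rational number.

(1) reduce the parallel group P2, P3: (-4*s^2 + 7*s - 5)/(2*s^2 - 6*s + 4)
(2) combine P1, (P2+P3), P4 in series: (8*s^3 - 10*s^2 + 3*s + 5)/(s^5 - 5*s^4 + 13*s^3 - 23*s^2 + 22*s - 8)
DC gain: substitute s = 0 into T(s) from step 2: T(0) = 5/(-8) = -5/8.

Hence the answer: -5/8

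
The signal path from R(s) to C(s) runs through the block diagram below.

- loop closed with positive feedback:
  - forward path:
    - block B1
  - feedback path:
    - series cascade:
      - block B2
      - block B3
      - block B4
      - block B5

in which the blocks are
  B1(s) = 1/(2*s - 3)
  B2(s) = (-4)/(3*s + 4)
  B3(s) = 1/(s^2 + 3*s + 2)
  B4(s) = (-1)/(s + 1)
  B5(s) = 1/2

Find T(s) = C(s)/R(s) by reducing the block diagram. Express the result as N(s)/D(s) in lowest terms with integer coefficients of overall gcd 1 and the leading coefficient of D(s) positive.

(1) reduce the series chain B2, B3, B4, B5: 2/(3*s^4 + 16*s^3 + 31*s^2 + 26*s + 8)
(2) close the feedback loop around B1, (B2*B3*B4*B5) - this is the overall T(s), already in the required normalized form

Final answer: (3*s^4 + 16*s^3 + 31*s^2 + 26*s + 8)/(6*s^5 + 23*s^4 + 14*s^3 - 41*s^2 - 62*s - 26)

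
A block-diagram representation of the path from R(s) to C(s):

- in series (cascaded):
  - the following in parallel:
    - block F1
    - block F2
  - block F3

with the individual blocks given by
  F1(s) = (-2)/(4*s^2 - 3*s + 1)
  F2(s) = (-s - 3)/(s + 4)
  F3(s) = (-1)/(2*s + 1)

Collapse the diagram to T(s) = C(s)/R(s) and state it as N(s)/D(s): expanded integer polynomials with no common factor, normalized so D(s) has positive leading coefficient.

Reducing step by step:

Step 1 - add F1, F2 (parallel): (-4*s^3 - 9*s^2 + 6*s - 11)/(4*s^3 + 13*s^2 - 11*s + 4)
Step 2 - reduce the series chain (F1+F2), F3: this yields T(s), and no further normalization is needed

Answer: (4*s^3 + 9*s^2 - 6*s + 11)/(8*s^4 + 30*s^3 - 9*s^2 - 3*s + 4)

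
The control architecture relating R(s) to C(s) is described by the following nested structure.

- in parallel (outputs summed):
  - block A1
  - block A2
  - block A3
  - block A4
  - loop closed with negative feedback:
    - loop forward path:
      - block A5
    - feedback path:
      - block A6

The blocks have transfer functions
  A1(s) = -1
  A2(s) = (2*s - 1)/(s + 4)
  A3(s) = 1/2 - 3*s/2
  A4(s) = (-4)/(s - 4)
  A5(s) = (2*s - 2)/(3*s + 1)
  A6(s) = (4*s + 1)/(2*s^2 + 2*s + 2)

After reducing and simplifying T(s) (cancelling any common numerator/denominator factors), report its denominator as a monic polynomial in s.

The answer is s^5 + 8*s^4/3 - 47*s^3/3 - 128*s^2/3 - 16*s/3.

Reasoning:
Step 1: apply the feedback formula to A5, A6 -> (2*s^3 - 2)/(3*s^3 + 8*s^2 + s)
Step 2: sum the parallel branches A1, A2, A3, A4, [A5/(1+A5*A6)] -> (-9*s^6 - 11*s^5 + 87*s^4 + 91*s^3 - 46*s^2 - 8*s + 64)/(6*s^5 + 16*s^4 - 94*s^3 - 256*s^2 - 32*s)
No further cancellation is possible in the step-2 result, so that is T(s). Its denominator becomes monic after dividing by the leading coefficient 6.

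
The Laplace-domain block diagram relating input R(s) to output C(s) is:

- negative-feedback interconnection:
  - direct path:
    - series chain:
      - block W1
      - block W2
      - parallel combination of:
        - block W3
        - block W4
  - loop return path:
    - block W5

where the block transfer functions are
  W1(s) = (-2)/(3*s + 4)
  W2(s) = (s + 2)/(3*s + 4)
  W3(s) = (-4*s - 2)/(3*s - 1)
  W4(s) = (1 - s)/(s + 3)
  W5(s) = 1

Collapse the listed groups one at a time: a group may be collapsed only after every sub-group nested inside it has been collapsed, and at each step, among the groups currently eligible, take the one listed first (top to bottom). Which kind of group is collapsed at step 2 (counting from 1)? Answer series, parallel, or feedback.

Reducing step by step:

Step 1 - sum the parallel branches W3, W4
Step 2 - reduce the series chain W1, W2, (W3+W4)
Step 3 - reduce the feedback loop with forward (W1*W2*(W3+W4)) and return W5
Step 2: series.

Answer: series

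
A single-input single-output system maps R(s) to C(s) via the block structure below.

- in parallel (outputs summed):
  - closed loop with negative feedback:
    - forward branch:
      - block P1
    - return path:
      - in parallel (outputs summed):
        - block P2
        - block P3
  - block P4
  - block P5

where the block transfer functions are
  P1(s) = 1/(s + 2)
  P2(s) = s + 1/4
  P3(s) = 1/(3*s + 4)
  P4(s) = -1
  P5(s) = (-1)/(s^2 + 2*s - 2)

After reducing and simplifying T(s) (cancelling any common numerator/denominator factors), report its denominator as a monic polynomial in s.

1. reduce the parallel group P2, P3 -> (12*s^2 + 19*s + 8)/(12*s + 16)
2. collapse the loop (P1 forward, (P2+P3) return) -> (12*s + 16)/(24*s^2 + 59*s + 40)
3. add [P1/(1+P1*(P2+P3))], P4, P5 (parallel) -> (-24*s^4 - 95*s^3 - 94*s^2 - 13*s + 8)/(24*s^4 + 107*s^3 + 110*s^2 - 38*s - 80)
That last expression is T(s), already simplified. Scaling its denominator by 1/24 (the reciprocal of the leading coefficient) yields the monic denominator.

Final answer: s^4 + 107*s^3/24 + 55*s^2/12 - 19*s/12 - 10/3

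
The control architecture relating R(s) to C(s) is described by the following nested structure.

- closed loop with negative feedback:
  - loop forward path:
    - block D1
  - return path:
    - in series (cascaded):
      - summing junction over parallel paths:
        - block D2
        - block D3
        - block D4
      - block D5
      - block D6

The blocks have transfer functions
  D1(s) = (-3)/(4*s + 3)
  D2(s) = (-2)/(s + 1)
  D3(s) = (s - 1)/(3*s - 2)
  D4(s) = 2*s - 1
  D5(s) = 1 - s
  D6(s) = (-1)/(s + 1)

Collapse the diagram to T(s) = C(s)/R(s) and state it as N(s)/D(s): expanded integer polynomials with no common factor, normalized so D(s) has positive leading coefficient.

Step 1. reduce the parallel group D2, D3, D4 gives (6*s^3 - 11*s + 5)/(3*s^2 + s - 2)
Step 2. reduce the series chain (D2+D3+D4), D5, D6 gives (6*s^4 - 6*s^3 - 11*s^2 + 16*s - 5)/(3*s^3 + 4*s^2 - s - 2)
Step 3. close the feedback loop around D1, ((D2+D3+D4)*D5*D6): this yields T(s), and no further normalization is needed

Final answer: (9*s^3 + 12*s^2 - 3*s - 6)/(6*s^4 - 43*s^3 - 41*s^2 + 59*s - 9)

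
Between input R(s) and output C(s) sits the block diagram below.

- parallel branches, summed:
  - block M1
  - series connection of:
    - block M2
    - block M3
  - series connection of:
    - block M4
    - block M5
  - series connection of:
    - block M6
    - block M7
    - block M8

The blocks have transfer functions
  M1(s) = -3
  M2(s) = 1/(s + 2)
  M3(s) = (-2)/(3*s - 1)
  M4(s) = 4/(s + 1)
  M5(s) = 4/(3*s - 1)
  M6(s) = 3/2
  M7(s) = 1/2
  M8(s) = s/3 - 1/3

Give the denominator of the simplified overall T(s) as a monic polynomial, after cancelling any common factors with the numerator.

Step 1 - reduce the series chain M2, M3: (-2)/(3*s^2 + 5*s - 2)
Step 2 - combine M4, M5 in series: 16/(3*s^2 + 2*s - 1)
Step 3 - combine M6, M7, M8 in series: s/4 - 1/4
Step 4 - reduce the parallel group M1, (M2*M3), (M4*M5), (M6*M7*M8): (3*s^4 - 31*s^3 - 101*s^2 + 15*s + 146)/(12*s^3 + 32*s^2 + 12*s - 8)
The result of step 4 is T(s) in lowest terms. Its denominator has leading coefficient 12; dividing the denominator through by 12 makes it monic.

Hence the answer: s^3 + 8*s^2/3 + s - 2/3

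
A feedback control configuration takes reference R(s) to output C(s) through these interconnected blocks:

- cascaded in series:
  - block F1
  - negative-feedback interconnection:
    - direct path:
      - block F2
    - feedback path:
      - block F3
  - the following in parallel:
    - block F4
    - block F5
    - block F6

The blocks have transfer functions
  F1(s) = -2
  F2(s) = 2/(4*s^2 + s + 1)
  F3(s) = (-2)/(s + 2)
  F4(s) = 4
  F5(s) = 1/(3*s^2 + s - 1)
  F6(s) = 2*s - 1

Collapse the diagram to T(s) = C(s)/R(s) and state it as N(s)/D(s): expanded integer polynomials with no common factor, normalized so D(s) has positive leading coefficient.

First reduce the diagram to T(s).

(1) apply the feedback formula to F2, F3 = (2*s + 4)/(4*s^3 + 9*s^2 + 3*s - 2)
(2) add F4, F5, F6 (parallel) = (6*s^3 + 11*s^2 + s - 2)/(3*s^2 + s - 1)
(3) cascade F1, [F2/(1+F2*F3)], (F4+F5+F6), giving the overall T(s)

Answer: (-24*s^4 - 92*s^3 - 92*s^2 + 16)/(12*s^5 + 31*s^4 + 14*s^3 - 12*s^2 - 5*s + 2)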